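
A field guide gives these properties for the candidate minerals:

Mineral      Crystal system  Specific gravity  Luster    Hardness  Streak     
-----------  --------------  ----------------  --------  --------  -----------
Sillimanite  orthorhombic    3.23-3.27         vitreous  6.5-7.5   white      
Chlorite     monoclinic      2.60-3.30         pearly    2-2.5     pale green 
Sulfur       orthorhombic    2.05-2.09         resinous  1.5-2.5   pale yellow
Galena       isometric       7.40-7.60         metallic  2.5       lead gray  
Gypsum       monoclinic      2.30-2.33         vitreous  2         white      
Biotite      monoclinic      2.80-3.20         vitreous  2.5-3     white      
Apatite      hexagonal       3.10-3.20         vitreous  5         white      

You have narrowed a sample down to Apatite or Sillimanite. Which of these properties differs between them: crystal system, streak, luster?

Crystal system: Apatite hexagonal, Sillimanite orthorhombic — these differ.
Streak: both white — same for both.
Luster: both vitreous — same for both.
Only crystal system differs between Apatite and Sillimanite among the listed tests.

crystal system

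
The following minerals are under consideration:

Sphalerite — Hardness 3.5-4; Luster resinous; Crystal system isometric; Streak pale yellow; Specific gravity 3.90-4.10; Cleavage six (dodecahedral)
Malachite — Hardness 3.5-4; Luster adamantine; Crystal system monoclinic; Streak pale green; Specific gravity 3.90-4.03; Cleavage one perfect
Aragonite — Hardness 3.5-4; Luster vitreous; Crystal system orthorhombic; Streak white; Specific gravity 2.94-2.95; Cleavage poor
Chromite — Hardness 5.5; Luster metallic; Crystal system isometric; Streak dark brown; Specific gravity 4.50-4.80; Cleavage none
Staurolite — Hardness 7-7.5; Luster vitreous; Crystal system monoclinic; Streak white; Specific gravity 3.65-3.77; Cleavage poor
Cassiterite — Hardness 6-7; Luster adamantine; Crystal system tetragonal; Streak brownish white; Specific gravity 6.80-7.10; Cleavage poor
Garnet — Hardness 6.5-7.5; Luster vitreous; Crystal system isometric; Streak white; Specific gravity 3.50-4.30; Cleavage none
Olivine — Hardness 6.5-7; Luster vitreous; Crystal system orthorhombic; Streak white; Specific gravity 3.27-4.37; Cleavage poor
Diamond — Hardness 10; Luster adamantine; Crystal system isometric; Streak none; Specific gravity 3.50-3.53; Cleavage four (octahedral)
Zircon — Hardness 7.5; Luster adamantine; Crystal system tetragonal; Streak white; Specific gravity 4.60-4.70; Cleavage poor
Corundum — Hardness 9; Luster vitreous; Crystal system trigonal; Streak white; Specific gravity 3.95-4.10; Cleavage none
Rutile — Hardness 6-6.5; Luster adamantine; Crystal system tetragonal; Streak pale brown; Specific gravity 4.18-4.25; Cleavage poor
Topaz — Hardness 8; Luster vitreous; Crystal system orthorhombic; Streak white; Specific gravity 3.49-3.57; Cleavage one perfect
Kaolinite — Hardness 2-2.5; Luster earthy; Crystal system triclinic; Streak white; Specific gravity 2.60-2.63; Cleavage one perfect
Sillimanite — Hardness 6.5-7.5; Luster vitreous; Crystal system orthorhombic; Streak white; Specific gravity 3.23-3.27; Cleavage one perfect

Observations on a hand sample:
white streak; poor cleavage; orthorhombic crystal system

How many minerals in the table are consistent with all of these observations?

2

White streak rules out Sphalerite, Malachite, Chromite, Cassiterite, Diamond, Rutile.
Poor cleavage: leaves Aragonite, Staurolite, Olivine, Zircon.
Orthorhombic crystal system eliminates Staurolite, Zircon.
Consistent with every observation: Aragonite, Olivine.
That is 2 minerals.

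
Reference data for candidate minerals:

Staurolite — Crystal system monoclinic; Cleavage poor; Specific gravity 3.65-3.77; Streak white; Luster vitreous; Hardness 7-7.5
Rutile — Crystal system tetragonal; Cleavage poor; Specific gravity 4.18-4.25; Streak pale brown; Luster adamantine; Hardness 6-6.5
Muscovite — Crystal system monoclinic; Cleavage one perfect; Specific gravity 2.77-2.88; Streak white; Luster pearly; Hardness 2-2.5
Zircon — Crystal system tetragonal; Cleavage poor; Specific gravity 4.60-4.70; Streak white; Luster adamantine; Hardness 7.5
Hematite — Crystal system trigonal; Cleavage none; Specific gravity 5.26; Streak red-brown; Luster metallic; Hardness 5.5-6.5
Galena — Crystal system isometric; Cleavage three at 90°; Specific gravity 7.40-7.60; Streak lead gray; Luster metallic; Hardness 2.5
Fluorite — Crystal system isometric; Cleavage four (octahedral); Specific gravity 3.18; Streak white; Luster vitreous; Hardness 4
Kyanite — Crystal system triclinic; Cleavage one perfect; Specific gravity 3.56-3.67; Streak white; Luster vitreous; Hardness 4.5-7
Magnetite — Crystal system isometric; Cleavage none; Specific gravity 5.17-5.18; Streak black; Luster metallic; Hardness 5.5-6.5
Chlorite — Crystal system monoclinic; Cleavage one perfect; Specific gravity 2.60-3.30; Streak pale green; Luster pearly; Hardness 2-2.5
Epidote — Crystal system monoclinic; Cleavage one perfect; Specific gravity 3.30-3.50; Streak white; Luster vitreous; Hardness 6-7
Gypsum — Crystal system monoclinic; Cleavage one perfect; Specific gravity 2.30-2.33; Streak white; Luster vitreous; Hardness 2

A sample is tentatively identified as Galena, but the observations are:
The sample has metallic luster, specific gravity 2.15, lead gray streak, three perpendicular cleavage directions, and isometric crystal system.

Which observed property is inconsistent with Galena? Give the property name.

Metallic luster: Galena has metallic luster — within range.
Specific gravity 2.15: Galena has SG 7.40-7.60 — outside the reference range.
Lead gray streak: Galena has lead gray streak — within range.
Three perpendicular cleavage directions: Galena has cleavage three at 90° — within range.
Isometric crystal system: Galena has isometric system — within range.
Only the specific gravity is inconsistent.

specific gravity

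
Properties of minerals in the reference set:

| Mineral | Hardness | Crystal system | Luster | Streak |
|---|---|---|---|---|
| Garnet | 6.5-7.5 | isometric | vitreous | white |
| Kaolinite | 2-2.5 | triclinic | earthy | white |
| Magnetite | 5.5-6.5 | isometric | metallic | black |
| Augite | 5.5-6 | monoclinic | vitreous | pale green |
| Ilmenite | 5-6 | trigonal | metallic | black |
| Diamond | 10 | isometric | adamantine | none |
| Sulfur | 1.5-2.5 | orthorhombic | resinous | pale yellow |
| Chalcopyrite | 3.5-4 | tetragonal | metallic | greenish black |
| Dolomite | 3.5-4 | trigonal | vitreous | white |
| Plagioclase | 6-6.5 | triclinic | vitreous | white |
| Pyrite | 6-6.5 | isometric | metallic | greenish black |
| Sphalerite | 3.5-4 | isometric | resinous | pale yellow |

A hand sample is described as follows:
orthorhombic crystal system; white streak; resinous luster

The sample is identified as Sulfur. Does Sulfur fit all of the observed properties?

Inconsistent

Orthorhombic crystal system — fits Sulfur (orthorhombic system).
White streak — Sulfur has pale yellow streak; inconsistent.
Resinous luster — fits Sulfur (resinous luster).
Sulfur is excluded by the streak.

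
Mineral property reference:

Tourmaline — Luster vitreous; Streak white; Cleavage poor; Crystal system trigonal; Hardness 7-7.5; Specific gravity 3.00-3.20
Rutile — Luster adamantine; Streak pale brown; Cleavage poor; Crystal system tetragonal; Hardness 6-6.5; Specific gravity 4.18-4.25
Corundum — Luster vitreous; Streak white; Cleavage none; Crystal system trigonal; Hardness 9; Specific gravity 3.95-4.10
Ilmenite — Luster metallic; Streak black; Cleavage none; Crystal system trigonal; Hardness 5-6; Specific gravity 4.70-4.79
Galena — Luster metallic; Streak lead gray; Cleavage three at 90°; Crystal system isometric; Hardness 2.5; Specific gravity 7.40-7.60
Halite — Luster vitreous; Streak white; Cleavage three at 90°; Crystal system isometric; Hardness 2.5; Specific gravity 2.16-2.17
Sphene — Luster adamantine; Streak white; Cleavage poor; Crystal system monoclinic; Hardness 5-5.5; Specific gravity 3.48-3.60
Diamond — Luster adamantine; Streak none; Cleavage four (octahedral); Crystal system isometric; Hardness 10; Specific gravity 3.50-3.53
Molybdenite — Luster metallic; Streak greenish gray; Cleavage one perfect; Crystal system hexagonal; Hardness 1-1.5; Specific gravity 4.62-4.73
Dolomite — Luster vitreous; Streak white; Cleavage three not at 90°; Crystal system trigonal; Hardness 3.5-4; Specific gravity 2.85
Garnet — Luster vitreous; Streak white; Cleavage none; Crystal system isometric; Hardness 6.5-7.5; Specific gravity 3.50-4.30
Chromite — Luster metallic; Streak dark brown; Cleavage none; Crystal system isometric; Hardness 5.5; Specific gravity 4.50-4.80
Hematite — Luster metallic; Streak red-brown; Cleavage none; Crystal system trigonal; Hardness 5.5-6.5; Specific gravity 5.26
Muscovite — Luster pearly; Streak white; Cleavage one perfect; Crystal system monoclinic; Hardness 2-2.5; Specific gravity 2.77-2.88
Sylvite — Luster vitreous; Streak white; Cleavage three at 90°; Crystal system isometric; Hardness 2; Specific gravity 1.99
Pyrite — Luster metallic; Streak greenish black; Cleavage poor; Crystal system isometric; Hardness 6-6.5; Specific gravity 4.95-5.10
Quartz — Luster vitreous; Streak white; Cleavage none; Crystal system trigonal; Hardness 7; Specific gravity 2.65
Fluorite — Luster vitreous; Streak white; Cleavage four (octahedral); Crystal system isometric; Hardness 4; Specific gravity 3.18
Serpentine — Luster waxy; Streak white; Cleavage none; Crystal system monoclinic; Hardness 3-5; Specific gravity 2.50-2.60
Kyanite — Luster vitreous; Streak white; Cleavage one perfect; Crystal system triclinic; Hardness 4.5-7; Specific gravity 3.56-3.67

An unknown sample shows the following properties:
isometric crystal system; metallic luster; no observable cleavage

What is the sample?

Isometric crystal system: only Galena, Halite, Diamond, Garnet, Chromite, Sylvite, Pyrite, Fluorite remain.
Metallic luster: leaves Galena, Chromite, Pyrite.
No observable cleavage: narrows the field to Chromite.
Only Chromite satisfies all observations.

Chromite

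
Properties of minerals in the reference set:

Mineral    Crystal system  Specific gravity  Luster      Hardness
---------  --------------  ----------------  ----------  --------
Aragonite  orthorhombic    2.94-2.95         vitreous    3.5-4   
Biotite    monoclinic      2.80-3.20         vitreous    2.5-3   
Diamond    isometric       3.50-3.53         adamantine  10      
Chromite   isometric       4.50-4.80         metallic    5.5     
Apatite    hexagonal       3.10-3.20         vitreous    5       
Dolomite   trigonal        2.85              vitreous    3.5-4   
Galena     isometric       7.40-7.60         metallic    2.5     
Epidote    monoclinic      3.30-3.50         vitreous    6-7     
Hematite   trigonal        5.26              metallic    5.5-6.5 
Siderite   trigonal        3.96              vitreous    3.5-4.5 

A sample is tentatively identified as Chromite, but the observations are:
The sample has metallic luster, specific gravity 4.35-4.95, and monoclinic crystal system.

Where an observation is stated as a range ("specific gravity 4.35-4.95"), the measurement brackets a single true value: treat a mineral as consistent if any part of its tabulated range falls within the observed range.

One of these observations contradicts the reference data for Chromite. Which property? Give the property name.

crystal system

Metallic luster: Chromite has metallic luster — agrees.
Specific gravity 4.35-4.95: Chromite has SG 4.50-4.80 — agrees.
Monoclinic crystal system: Chromite has isometric system — outside the reference range.
Everything matches except the crystal system.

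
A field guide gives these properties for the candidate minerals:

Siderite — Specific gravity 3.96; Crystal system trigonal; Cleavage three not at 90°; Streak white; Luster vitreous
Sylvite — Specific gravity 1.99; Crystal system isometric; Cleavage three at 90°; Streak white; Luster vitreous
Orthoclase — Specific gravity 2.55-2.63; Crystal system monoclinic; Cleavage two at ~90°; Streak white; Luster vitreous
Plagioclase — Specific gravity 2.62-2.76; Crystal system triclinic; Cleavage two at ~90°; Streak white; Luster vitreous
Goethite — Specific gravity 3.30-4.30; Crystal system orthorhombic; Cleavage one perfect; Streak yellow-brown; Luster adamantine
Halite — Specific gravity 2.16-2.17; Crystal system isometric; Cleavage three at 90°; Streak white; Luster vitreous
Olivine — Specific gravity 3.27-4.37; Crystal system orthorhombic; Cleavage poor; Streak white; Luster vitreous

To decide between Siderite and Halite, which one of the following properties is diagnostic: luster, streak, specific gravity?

specific gravity

Luster: both vitreous — shared.
Streak: both white — shared.
Specific gravity: Siderite 3.96, Halite 2.16-2.17 — different.
Specific gravity is the diagnostic property here.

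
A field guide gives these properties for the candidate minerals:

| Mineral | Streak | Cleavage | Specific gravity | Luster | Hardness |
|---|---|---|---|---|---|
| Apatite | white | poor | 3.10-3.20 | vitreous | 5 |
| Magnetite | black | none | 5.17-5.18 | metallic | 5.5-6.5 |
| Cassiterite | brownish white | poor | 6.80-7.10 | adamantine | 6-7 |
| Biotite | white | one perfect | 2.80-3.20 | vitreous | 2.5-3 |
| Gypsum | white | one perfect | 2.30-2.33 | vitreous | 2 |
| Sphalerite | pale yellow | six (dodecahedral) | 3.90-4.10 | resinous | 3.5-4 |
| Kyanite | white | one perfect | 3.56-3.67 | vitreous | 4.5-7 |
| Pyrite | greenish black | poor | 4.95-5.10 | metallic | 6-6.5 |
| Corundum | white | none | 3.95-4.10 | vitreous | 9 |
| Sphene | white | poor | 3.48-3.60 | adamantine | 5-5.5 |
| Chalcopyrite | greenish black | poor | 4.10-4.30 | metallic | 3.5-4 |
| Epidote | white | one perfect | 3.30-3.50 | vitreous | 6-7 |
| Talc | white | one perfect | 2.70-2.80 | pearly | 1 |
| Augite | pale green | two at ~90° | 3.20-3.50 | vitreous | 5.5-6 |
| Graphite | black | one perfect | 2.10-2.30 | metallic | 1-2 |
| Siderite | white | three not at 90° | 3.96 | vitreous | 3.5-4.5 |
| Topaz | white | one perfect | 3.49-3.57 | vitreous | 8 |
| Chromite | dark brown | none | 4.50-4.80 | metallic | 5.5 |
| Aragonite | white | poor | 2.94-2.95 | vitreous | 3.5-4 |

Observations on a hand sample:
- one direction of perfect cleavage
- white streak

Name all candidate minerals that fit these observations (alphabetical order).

Biotite, Epidote, Gypsum, Kyanite, Talc, Topaz

One direction of perfect cleavage — leaves Biotite, Gypsum, Kyanite, Epidote, Talc, Graphite, Topaz.
White streak is inconsistent with Graphite.
Remaining candidates: Biotite, Epidote, Gypsum, Kyanite, Talc, Topaz.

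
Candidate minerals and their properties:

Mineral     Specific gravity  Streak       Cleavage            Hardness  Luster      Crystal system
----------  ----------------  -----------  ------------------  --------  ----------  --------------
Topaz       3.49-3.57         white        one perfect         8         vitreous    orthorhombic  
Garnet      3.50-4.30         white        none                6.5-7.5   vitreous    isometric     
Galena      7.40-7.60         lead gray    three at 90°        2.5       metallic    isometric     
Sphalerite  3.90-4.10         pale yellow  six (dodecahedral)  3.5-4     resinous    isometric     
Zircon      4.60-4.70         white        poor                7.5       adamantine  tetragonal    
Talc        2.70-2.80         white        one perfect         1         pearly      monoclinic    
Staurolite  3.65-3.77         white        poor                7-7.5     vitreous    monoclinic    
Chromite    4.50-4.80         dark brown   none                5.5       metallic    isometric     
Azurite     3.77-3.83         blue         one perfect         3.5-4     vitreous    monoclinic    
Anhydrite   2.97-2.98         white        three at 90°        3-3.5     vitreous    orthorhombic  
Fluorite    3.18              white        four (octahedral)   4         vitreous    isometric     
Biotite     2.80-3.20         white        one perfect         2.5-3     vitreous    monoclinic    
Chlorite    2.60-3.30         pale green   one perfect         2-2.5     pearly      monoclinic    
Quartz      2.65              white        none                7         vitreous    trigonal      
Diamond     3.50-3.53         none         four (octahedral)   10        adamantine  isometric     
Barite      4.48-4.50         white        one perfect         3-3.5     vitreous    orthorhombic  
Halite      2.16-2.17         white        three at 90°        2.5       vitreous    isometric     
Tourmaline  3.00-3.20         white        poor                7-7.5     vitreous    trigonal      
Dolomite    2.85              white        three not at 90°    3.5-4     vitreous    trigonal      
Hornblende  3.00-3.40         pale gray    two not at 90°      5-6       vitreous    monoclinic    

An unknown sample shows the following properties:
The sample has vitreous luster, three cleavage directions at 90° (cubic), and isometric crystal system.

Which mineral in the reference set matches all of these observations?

Halite

Vitreous luster: only Topaz, Garnet, Staurolite, Azurite, Anhydrite, Fluorite, Biotite, Quartz, Barite, Halite, Tourmaline, Dolomite, Hornblende remain.
Three cleavage directions at 90° (cubic): leaves Anhydrite, Halite.
Isometric crystal system eliminates Anhydrite.
Halite is the sole remaining match.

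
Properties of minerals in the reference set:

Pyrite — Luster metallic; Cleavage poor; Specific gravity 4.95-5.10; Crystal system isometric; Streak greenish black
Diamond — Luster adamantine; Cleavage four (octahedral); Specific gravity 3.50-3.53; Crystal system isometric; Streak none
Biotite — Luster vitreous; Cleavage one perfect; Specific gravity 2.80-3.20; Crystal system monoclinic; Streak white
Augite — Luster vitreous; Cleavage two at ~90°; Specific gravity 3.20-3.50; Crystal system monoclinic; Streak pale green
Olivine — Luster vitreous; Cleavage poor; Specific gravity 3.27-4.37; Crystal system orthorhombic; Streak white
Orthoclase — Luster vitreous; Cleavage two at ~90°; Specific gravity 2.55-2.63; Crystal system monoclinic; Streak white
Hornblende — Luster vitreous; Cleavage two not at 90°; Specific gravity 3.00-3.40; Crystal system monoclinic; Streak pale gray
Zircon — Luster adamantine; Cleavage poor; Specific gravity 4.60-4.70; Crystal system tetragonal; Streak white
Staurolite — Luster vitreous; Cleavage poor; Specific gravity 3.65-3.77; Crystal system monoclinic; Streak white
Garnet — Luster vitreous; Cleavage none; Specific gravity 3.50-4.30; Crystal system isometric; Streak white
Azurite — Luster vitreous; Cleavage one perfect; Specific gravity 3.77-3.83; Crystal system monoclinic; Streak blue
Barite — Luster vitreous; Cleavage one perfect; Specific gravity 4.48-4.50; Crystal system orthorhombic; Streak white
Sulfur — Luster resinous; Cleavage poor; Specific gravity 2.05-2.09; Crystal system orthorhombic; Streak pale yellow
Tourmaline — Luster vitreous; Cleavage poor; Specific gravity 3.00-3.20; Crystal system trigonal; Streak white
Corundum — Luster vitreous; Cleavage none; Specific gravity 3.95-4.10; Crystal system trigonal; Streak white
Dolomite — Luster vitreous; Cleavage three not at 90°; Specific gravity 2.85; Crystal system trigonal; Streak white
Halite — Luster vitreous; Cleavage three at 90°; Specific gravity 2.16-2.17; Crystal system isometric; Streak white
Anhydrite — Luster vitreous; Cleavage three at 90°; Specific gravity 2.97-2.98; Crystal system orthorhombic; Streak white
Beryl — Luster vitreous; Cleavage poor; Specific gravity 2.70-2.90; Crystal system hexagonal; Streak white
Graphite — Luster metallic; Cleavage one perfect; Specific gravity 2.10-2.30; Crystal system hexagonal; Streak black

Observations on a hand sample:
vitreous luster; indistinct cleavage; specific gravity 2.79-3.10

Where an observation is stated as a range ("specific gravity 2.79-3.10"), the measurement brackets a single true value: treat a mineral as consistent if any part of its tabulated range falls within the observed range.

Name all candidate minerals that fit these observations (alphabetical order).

Beryl, Tourmaline

Vitreous luster is inconsistent with Pyrite, Diamond, Zircon, Sulfur, Graphite.
Indistinct cleavage: only Olivine, Staurolite, Tourmaline, Beryl remain.
Specific gravity 2.79-3.10 eliminates Olivine, Staurolite.
Consistent with every observation: Beryl, Tourmaline.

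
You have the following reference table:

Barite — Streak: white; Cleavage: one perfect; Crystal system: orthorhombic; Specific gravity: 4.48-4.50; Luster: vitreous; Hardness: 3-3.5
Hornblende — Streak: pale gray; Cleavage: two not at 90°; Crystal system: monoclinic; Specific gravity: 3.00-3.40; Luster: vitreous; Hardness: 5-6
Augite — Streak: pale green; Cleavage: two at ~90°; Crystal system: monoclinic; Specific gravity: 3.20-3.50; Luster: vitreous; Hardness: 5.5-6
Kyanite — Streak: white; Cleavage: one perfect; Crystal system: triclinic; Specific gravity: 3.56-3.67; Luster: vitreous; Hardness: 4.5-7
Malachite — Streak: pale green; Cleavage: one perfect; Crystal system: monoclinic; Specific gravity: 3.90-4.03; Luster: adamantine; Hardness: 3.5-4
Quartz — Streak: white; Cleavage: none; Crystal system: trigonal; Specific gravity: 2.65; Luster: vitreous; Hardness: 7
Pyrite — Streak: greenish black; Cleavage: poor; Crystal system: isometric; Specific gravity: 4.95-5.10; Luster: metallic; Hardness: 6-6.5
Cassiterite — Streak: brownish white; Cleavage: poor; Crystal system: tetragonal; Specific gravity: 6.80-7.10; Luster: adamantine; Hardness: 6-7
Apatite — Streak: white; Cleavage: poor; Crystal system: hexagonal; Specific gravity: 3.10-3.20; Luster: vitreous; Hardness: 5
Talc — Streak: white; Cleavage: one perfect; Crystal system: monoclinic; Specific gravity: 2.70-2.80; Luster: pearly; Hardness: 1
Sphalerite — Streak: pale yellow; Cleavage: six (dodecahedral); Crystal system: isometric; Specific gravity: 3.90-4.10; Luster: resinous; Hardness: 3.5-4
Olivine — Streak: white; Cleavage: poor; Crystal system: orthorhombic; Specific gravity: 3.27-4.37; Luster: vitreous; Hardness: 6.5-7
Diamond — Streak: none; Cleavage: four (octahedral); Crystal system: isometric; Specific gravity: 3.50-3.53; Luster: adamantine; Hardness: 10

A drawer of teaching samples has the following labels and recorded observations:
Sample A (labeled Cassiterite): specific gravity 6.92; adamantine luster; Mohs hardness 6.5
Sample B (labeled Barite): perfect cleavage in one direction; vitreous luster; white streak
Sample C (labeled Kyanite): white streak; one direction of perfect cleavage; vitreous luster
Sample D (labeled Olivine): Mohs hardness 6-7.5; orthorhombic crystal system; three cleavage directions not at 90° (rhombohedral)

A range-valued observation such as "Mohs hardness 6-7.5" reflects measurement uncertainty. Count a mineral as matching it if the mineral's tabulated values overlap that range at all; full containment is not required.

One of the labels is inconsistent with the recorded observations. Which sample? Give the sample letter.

Sample A: every observation is compatible with the reference values for Cassiterite.
Sample B: every observation is compatible with the reference values for Barite.
Sample C: every observation is compatible with the reference values for Kyanite.
Sample D: three cleavage directions not at 90° (rhombohedral) is outside the reference for Olivine (cleavage poor) — mislabeled.
The mislabeled specimen is D.

D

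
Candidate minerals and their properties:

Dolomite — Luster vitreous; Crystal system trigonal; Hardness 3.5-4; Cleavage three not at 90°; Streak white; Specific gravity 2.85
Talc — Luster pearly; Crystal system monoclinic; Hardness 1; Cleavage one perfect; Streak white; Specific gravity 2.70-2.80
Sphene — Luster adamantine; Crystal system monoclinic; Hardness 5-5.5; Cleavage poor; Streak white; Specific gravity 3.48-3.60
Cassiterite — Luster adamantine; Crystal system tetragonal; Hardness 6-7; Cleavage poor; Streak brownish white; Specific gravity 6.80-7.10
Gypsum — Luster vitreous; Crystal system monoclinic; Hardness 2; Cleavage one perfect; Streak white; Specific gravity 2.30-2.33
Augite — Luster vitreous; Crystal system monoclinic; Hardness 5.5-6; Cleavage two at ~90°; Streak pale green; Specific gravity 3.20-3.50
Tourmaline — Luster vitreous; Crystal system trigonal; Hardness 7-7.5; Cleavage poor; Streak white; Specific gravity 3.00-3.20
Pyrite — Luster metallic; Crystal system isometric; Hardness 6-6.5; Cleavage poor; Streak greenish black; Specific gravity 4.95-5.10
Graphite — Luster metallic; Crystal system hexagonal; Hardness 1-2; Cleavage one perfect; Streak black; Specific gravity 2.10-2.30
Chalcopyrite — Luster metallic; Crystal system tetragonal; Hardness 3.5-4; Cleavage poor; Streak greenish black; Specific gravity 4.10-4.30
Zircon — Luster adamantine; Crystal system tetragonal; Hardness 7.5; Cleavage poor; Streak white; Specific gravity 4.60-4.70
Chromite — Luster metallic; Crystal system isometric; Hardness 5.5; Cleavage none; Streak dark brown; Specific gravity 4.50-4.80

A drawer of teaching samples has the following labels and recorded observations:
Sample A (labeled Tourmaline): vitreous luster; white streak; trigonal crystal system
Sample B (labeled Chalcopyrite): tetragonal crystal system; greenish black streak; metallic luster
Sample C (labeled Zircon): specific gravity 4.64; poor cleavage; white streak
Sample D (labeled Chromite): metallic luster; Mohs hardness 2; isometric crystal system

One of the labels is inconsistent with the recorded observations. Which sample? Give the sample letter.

D

Sample A: observations are consistent with Tourmaline.
Sample B: observations are consistent with Chalcopyrite.
Sample C: observations are consistent with Zircon.
Sample D: Mohs hardness 2 is outside the reference for Chromite (hardness 5.5) — mislabeled.
Sample D is the mislabeled one.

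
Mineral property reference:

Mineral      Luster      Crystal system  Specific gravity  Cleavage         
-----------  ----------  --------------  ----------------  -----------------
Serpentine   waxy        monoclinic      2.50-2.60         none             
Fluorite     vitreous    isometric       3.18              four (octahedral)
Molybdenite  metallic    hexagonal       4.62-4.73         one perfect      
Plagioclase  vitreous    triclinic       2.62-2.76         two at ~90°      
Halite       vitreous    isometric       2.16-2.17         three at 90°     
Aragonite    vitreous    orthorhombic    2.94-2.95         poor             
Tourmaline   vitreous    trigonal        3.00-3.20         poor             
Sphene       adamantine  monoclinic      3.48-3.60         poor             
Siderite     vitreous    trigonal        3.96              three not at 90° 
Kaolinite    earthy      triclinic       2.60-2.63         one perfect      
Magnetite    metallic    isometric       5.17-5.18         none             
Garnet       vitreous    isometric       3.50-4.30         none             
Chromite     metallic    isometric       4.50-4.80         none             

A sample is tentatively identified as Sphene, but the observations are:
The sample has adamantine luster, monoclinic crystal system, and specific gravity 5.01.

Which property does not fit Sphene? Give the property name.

Adamantine luster: Sphene has adamantine luster — within range.
Monoclinic crystal system: Sphene has monoclinic system — within range.
Specific gravity 5.01: Sphene has SG 3.48-3.60 — outside the reference range.
The specific gravity is the one property that does not fit.

specific gravity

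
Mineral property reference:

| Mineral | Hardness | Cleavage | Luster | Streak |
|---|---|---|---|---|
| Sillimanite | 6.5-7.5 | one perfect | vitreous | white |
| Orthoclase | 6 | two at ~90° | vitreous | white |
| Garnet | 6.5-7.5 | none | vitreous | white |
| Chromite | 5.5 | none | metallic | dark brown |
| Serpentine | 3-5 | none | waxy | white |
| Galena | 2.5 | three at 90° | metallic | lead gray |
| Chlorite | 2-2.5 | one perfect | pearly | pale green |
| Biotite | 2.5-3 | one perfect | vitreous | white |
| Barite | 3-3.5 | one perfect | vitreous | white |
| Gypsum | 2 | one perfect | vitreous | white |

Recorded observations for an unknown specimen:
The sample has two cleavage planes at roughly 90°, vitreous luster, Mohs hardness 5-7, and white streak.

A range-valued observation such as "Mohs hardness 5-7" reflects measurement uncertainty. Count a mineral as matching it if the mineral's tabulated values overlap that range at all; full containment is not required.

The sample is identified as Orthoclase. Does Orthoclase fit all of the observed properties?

Two cleavage planes at roughly 90° — agrees with Orthoclase (cleavage two at ~90°).
Vitreous luster — agrees with Orthoclase (vitreous luster).
Mohs hardness 5-7 — agrees with Orthoclase (hardness 6).
White streak — agrees with Orthoclase (white streak).
Nothing contradicts Orthoclase.

Consistent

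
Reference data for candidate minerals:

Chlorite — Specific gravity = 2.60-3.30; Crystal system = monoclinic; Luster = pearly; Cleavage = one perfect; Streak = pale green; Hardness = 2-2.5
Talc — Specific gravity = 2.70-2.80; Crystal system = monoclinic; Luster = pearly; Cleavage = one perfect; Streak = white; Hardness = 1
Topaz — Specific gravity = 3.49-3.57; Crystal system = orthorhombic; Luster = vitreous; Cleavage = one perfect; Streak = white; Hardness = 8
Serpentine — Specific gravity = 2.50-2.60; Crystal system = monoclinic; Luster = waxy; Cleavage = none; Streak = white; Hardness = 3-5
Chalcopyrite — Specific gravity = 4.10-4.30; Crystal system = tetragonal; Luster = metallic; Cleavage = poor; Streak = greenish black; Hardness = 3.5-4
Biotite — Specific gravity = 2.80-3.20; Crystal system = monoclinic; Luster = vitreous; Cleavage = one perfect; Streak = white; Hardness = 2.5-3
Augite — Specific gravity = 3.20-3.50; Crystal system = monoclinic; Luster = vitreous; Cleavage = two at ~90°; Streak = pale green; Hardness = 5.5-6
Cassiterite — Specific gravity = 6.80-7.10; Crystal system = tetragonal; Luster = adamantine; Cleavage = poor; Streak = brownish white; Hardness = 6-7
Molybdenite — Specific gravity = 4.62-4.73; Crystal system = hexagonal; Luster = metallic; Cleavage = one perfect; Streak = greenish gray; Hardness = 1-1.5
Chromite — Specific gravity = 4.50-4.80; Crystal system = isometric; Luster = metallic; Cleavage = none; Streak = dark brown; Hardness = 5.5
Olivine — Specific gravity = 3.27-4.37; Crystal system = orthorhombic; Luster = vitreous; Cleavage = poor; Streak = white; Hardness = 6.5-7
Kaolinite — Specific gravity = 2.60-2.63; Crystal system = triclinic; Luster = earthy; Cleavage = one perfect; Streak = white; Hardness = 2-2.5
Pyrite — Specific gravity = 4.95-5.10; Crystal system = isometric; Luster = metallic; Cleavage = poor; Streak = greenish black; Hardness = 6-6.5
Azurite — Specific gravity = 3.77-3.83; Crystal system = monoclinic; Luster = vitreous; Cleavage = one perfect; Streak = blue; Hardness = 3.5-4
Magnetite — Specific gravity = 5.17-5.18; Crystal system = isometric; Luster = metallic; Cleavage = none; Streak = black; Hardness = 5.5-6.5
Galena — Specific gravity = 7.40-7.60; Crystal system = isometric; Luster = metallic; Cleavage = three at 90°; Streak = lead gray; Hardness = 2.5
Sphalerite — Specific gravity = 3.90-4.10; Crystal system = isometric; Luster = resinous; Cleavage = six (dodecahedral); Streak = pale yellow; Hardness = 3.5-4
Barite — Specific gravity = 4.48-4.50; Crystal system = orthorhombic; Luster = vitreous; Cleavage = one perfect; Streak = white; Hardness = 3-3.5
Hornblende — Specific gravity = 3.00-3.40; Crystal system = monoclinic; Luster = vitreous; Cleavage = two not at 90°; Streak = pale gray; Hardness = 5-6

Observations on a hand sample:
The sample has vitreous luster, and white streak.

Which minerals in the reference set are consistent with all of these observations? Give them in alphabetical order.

Barite, Biotite, Olivine, Topaz

Vitreous luster: narrows the field to Topaz, Biotite, Augite, Olivine, Azurite, Barite, Hornblende.
White streak eliminates Augite, Azurite, Hornblende.
The minerals that satisfy all observations are Barite, Biotite, Olivine, Topaz.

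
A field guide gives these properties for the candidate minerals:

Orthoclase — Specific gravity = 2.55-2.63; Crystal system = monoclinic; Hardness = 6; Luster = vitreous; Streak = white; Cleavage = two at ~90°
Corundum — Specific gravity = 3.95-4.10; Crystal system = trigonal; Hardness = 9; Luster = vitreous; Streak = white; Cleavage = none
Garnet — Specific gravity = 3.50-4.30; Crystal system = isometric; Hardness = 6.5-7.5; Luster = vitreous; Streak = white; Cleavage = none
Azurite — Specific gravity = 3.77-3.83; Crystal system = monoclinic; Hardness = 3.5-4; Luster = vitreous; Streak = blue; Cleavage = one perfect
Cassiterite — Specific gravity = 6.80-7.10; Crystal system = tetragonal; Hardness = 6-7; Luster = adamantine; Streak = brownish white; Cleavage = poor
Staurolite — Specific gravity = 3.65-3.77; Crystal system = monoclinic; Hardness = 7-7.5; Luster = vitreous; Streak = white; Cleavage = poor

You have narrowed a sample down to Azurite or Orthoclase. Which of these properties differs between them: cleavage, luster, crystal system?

cleavage

Cleavage: Azurite one perfect, Orthoclase two at ~90° — these differ.
Luster: both vitreous — no difference.
Crystal system: both monoclinic — no difference.
Only cleavage differs between Azurite and Orthoclase among the listed tests.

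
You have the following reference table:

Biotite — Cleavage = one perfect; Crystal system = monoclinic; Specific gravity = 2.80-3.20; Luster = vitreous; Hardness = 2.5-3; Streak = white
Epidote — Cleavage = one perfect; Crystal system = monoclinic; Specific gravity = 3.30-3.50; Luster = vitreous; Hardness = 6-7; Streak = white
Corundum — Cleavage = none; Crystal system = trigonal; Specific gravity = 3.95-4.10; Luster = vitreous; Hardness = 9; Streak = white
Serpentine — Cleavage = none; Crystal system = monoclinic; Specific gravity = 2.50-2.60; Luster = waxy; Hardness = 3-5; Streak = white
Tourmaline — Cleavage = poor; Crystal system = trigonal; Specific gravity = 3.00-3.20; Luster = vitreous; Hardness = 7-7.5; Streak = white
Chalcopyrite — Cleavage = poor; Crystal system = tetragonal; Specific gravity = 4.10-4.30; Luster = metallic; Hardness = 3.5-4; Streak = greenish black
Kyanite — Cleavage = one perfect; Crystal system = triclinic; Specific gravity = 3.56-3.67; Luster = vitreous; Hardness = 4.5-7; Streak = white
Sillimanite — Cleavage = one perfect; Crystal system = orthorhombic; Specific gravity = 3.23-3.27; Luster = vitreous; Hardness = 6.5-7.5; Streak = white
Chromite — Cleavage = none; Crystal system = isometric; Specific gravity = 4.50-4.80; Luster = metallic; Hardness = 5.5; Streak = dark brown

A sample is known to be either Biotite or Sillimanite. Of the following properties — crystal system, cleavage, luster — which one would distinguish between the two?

Crystal system: Biotite monoclinic, Sillimanite orthorhombic — distinct.
Cleavage: both one perfect — shared.
Luster: both vitreous — shared.
Of the listed properties, crystal system is the one that separates them.

crystal system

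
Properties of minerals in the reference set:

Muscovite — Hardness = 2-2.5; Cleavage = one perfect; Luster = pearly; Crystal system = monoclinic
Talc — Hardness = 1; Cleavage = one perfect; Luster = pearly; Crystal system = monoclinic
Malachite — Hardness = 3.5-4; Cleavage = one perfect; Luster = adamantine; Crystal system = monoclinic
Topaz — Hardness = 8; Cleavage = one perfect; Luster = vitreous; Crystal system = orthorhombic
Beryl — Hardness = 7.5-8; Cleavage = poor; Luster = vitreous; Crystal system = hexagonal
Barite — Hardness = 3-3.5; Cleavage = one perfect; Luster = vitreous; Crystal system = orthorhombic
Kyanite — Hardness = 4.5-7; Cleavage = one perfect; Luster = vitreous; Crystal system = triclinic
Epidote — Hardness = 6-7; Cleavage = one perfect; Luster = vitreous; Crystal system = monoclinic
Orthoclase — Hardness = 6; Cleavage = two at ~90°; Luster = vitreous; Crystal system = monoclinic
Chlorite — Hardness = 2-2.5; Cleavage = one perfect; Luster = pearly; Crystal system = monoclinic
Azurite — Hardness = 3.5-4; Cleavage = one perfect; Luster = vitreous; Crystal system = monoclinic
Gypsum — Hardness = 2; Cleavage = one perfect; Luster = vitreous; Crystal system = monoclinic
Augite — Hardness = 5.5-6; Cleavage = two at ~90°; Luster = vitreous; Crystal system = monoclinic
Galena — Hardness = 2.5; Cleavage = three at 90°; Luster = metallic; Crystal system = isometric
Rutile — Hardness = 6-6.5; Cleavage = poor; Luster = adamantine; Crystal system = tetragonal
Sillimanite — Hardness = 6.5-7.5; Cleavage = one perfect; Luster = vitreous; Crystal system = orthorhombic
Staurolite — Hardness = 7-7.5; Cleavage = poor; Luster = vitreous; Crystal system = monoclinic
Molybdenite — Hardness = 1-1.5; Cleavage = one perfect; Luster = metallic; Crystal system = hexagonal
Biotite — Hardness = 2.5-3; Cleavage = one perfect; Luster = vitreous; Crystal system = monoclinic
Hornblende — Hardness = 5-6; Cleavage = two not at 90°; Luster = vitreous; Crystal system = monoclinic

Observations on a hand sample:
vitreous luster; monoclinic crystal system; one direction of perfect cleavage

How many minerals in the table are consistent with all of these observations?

4

Vitreous luster — Topaz, Beryl, Barite, Kyanite, Epidote, Orthoclase, Azurite, Gypsum, Augite, Sillimanite, Staurolite, Biotite, Hornblende remain.
Monoclinic crystal system eliminates Topaz, Beryl, Barite, Kyanite, Sillimanite.
One direction of perfect cleavage is inconsistent with Orthoclase, Augite, Staurolite, Hornblende.
Consistent with every observation: Azurite, Biotite, Epidote, Gypsum.
That is 4 minerals.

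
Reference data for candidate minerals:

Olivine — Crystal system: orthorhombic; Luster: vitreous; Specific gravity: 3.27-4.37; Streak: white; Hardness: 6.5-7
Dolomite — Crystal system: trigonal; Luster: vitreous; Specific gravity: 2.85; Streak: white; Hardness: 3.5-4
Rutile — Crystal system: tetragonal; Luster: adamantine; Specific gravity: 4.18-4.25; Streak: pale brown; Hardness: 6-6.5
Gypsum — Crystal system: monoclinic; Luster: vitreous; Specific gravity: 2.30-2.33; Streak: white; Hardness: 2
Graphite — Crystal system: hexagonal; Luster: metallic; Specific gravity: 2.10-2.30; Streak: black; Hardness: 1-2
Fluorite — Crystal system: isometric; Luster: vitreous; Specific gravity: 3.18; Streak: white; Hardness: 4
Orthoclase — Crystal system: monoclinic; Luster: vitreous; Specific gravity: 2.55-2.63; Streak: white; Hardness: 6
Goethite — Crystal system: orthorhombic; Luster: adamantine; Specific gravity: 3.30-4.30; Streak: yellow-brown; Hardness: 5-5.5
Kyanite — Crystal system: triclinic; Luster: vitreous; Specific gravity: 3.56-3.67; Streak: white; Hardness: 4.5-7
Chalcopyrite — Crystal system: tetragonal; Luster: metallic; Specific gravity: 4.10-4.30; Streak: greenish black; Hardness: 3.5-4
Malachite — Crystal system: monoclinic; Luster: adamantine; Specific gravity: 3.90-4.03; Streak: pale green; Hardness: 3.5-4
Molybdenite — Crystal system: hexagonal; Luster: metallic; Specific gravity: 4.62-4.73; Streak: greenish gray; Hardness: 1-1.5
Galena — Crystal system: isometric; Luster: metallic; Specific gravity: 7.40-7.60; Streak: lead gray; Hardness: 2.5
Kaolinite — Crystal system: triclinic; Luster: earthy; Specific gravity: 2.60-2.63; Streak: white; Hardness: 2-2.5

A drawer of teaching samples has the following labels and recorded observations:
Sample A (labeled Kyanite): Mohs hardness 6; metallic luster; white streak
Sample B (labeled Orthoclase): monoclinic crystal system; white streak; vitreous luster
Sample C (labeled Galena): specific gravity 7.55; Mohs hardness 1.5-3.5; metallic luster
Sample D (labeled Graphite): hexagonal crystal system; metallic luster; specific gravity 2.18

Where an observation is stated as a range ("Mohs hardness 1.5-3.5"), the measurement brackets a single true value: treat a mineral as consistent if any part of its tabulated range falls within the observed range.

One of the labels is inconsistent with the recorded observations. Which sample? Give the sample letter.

Sample A: Kyanite has vitreous luster, but the record shows metallic luster — this label is wrong.
Sample B: all recorded properties match Orthoclase.
Sample C: all recorded properties match Galena.
Sample D: all recorded properties match Graphite.
Sample A is the mislabeled one.

A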